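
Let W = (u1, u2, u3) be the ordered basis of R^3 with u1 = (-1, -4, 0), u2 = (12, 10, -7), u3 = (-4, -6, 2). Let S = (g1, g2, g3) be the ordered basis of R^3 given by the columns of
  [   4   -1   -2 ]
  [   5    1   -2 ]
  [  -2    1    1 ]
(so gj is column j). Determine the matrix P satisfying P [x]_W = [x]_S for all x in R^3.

[[-1, 2, -2], [-1, -2, 0], [-1, -1, -2]]

Let M have columns uj and N have columns gj. Then for every x, N [x]_S = x = M [x]_W, so P = N^(-1) M.
Since det N = -1, N^(-1) has integer entries; multiplying gives P = [[-1, 2, -2], [-1, -2, 0], [-1, -1, -2]].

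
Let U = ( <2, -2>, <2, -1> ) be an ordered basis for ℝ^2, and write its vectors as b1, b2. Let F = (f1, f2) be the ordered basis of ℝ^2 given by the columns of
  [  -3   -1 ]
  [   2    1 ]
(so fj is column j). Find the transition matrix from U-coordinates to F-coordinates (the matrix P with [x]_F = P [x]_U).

Let M have columns bj and N have columns fj. Then for every x, N [x]_F = x = M [x]_U, so P = N^(-1) M.
Since det N = -1, N^(-1) has integer entries; multiplying gives P = [[0, -1], [-2, 1]].

[[0, -1], [-2, 1]]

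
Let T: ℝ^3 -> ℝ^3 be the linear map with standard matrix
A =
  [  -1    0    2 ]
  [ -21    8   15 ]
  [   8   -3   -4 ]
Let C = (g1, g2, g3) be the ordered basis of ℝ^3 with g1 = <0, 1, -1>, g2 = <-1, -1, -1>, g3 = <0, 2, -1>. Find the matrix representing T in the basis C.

[[-1, 1, -3], [2, 1, 2], [-2, -1, 3]]

The j-th column of [T]_C is [T(gj)]_C.
T(g1) = A g1 = <-2, -7, 1> = -g1 + 2g2 - 2g3, so column 1 is <-1, 2, -2>.
Repeating for g2, g3 and assembling the columns gives [[-1, 1, -3], [2, 1, 2], [-2, -1, 3]].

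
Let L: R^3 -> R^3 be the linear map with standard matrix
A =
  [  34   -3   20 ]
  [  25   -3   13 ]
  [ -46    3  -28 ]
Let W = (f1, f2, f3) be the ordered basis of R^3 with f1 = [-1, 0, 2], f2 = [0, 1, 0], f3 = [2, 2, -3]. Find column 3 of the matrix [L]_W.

[2, 1, 2]

Compute L(f3) = A f3 = [2, 5, -2] in standard coordinates.
Then write this in W-coordinates: solve for y in y_1 f1 + ... + y_3 f3 = [2, 5, -2].
This gives y = [2, 1, 2], which is column 3 of [L]_W.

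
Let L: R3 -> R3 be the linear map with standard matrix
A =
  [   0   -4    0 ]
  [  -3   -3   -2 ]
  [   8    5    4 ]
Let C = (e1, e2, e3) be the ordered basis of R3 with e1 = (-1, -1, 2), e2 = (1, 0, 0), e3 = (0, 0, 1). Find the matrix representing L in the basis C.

[[-2, 3, 2], [2, 3, 2], [-1, 2, 0]]

Let P have columns e1, ..., e3. Then [L]_C = P^(-1) A P.
Here det P = 1, so P^(-1) is integer; computing A P first and then P^(-1)(A P) gives [[-2, 3, 2], [2, 3, 2], [-1, 2, 0]].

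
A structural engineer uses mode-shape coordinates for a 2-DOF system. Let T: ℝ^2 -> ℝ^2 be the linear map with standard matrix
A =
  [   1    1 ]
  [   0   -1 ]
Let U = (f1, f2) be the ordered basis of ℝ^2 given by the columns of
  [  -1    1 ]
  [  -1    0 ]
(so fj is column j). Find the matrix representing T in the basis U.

The j-th column of [T]_U is [T(fj)]_U.
T(f1) = A f1 = [-2, 1] = -f1 - 3f2, so column 1 is [-1, -3].
Repeating for f2 and assembling the columns gives [[-1, 0], [-3, 1]].

[[-1, 0], [-3, 1]]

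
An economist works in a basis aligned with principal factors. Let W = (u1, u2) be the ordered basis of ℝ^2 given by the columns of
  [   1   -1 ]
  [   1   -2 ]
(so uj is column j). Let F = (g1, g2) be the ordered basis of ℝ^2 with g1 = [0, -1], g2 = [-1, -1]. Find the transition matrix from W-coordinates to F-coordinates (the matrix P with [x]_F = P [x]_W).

[[0, 1], [-1, 1]]

Let M have columns uj and N have columns gj. Then for every x, N [x]_F = x = M [x]_W, so P = N^(-1) M.
Since det N = -1, N^(-1) has integer entries; multiplying gives P = [[0, 1], [-1, 1]].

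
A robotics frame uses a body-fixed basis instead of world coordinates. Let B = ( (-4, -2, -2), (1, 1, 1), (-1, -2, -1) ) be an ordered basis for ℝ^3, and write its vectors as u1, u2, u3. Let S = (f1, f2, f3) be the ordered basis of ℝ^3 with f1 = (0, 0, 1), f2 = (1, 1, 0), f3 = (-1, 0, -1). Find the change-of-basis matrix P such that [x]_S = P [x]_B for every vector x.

[[0, 1, -2], [-2, 1, -2], [2, 0, -1]]

Take x = uj: its B-coordinates are the j-th standard unit vector, so P e_j — column j of P — equals [uj]_S.
u1 = 0·f1 - 2f2 + 2f3, giving column 1 = (0, -2, 2); repeating for each j gives P = [[0, 1, -2], [-2, 1, -2], [2, 0, -1]].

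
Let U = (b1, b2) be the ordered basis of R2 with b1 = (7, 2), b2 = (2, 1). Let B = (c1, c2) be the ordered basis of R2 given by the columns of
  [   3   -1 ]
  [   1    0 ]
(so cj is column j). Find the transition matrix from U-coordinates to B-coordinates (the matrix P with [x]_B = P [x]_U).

[[2, 1], [-1, 1]]

Take x = bj: its U-coordinates are the j-th standard unit vector, so P e_j — column j of P — equals [bj]_B.
b1 = 2c1 - c2, giving column 1 = (2, -1); repeating for each j gives P = [[2, 1], [-1, 1]].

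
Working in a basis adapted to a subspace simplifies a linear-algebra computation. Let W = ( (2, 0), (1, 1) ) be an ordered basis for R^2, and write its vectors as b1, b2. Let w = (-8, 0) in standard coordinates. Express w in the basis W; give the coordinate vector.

We seek scalars with c_1 b1 + c_2 b2 = w; equivalently solve M c = w where the columns of M are b1, b2.
System: 2c_1 + c_2 = -8, 0c_1 + c_2 = 0; solving gives c_1 = -4, c_2 = 0.
Check: -4b1 + 0·b2 = (-8, 0).

(-4, 0)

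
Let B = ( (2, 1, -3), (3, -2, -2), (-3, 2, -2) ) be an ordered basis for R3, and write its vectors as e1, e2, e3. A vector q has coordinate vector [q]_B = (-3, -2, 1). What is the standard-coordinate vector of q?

The coordinates say q = -3e1 - 2e2 + e3; adding the scaled basis vectors gives (-15, 3, 11).

(-15, 3, 11)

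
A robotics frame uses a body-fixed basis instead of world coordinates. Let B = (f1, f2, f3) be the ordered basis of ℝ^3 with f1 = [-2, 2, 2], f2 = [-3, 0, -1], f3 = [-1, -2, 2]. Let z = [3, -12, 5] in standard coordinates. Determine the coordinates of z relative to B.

We seek scalars with c_1 f1 + ... + c_3 f3 = z; equivalently solve M c = z where the columns of M are f1, ..., f3.
Solving this 3x3 system gives c = (-2, -1, 4).
Check: -2f1 - f2 + 4f3 = [3, -12, 5].

[-2, -1, 4]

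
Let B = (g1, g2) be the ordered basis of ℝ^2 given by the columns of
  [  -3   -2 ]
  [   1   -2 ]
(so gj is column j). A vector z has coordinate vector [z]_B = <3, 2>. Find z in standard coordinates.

By definition z = 3g1 + 2g2.
Summing componentwise gives <-13, -1>.

<-13, -1>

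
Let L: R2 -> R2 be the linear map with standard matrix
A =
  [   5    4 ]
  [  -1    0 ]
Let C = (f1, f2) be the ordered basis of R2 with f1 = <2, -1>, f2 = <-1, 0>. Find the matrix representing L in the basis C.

[[2, -1], [-2, 3]]

The j-th column of [L]_C is [L(fj)]_C.
L(f1) = A f1 = <6, -2> = 2f1 - 2f2, so column 1 is <2, -2>.
Repeating for f2 and assembling the columns gives [[2, -1], [-2, 3]].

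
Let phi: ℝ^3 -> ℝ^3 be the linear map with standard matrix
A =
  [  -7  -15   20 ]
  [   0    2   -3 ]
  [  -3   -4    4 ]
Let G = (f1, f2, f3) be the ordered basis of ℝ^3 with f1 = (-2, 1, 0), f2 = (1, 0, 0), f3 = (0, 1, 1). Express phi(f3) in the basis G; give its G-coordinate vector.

(-1, 3, 0)

Compute phi(f3) = A f3 = (5, -1, 0) in standard coordinates.
Then write this in G-coordinates: solve for y in y_1 f1 + ... + y_3 f3 = (5, -1, 0).
This gives y = (-1, 3, 0), which is column 3 of [phi]_G.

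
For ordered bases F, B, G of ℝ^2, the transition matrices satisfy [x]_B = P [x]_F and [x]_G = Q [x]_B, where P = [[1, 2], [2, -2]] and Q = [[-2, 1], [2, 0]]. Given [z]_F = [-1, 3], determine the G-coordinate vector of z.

Apply P to get B-coordinates [5, -8], then Q to get G-coordinates.
The result is [z]_G = [-18, 10].

[-18, 10]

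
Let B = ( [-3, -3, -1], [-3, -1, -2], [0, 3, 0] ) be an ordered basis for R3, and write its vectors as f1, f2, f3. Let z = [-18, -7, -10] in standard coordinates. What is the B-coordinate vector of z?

Write z = c_1 f1 + ... + c_3 f3 and solve for the c_i.
Gaussian elimination on [M | z] yields c = (2, 4, 1).
Check: 2f1 + 4f2 + f3 = [-18, -7, -10].

[2, 4, 1]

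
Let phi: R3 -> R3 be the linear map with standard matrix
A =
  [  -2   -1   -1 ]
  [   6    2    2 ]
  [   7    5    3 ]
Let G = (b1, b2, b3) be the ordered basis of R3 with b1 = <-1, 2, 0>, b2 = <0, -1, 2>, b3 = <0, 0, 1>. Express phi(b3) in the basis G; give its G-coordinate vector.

Compute phi(b3) = A b3 = <-1, 2, 3> in standard coordinates.
Then write this in G-coordinates: solve for y in y_1 b1 + ... + y_3 b3 = <-1, 2, 3>.
This gives y = <1, 0, 3>, which is column 3 of [phi]_G.

<1, 0, 3>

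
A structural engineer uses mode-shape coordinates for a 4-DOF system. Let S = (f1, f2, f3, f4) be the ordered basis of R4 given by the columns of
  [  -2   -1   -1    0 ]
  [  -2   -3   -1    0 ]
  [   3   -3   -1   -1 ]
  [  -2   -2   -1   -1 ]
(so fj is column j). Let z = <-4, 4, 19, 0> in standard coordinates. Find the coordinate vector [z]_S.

[z]_S is the unique c with M c = z, where M has columns f1, ..., f4.
Row-reducing the augmented matrix [M | z] gives c = (3, -4, 2, 0).
Check: 3f1 - 4f2 + 2f3 + 0·f4 = <-4, 4, 19, 0>.

<3, -4, 2, 0>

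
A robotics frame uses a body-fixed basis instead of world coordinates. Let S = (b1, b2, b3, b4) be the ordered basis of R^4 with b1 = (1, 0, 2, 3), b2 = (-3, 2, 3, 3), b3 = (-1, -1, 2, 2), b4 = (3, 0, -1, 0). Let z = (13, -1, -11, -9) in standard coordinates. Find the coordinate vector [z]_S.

(1, -2, -3, 1)

We seek scalars with c_1 b1 + ... + c_4 b4 = z; equivalently solve M c = z where the columns of M are b1, ..., b4.
Solving this 4x4 system gives c = (1, -2, -3, 1).
Check: b1 - 2b2 - 3b3 + b4 = (13, -1, -11, -9).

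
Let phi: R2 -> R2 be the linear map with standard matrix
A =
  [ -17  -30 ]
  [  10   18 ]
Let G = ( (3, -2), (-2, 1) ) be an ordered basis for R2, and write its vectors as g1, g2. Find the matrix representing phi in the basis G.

[[3, 0], [0, -2]]

The j-th column of [phi]_G is [phi(gj)]_G.
phi(g1) = A g1 = (9, -6) = 3g1 + 0·g2, so column 1 is (3, 0).
Repeating for g2 and assembling the columns gives [[3, 0], [0, -2]].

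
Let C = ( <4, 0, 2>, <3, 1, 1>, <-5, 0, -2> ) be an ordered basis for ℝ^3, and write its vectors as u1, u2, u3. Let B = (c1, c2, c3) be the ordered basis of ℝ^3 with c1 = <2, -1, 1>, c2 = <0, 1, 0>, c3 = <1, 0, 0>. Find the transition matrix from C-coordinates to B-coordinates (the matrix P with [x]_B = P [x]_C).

[[2, 1, -2], [2, 2, -2], [0, 1, -1]]

Column j of P is [uj]_B, since P maps C-coordinates to B-coordinates.
Expressing u1 in B: u1 = 2c1 + 2c2 + 0·c3, so column 1 of P is <2, 2, 0>.
Doing the same for each uj gives P = [[2, 1, -2], [2, 2, -2], [0, 1, -1]].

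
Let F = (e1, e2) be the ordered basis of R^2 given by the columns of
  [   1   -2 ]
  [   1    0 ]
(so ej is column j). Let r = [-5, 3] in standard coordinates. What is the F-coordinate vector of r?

[3, 4]

[r]_F is the unique c with M c = r, where M has columns e1, e2.
System: c_1 - 2c_2 = -5, c_1 + 0c_2 = 3; solving gives c_1 = 3, c_2 = 4.
Check: 3e1 + 4e2 = [-5, 3].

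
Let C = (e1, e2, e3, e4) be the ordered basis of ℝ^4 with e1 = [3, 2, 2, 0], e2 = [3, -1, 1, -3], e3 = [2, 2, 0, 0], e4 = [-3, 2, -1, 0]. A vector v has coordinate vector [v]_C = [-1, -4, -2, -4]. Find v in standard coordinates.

[-7, -10, -2, 12]

By definition v = -e1 - 4e2 - 2e3 - 4e4.
Summing componentwise gives [-7, -10, -2, 12].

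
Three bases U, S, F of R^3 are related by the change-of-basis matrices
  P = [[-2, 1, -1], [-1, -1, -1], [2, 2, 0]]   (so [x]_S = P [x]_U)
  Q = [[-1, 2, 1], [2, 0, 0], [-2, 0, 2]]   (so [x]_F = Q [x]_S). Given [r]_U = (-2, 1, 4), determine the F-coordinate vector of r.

Apply P to get S-coordinates (1, -3, -2), then Q to get F-coordinates.
The result is [r]_F = (-9, 2, -6).

(-9, 2, -6)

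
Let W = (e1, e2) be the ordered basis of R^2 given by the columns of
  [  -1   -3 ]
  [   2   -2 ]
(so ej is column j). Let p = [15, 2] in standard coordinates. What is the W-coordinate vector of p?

Write p = c_1 e1 + c_2 e2 and solve for the c_i.
System: -c_1 - 3c_2 = 15, 2c_1 - 2c_2 = 2; solving gives c_1 = -3, c_2 = -4.
Check: -3e1 - 4e2 = [15, 2].

[-3, -4]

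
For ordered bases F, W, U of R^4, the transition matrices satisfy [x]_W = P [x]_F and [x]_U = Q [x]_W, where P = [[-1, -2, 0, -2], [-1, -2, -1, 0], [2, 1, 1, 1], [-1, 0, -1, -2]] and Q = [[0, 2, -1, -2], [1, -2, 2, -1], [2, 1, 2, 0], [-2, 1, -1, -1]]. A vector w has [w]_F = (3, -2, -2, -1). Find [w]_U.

Composing the changes, [w]_U = Q P [w]_F.
Q P = [[-2, -5, -1, 3], [6, 4, 5, 2], [1, -4, 1, -2], [0, 1, -1, 5]]; applying this to (3, -2, -2, -1) gives (3, -2, 11, -5).

(3, -2, 11, -5)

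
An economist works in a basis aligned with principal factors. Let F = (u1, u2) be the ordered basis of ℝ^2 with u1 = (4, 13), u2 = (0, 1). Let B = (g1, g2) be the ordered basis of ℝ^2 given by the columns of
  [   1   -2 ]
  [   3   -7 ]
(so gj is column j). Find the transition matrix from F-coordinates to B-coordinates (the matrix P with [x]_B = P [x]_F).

[[2, -2], [-1, -1]]

Let M have columns uj and N have columns gj. Then for every x, N [x]_B = x = M [x]_F, so P = N^(-1) M.
Since det N = -1, N^(-1) has integer entries; multiplying gives P = [[2, -2], [-1, -1]].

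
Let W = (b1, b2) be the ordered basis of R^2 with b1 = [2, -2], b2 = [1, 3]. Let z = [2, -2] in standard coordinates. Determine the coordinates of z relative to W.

We seek scalars with c_1 b1 + c_2 b2 = z; equivalently solve M c = z where the columns of M are b1, b2.
System: 2c_1 + c_2 = 2, -2c_1 + 3c_2 = -2; solving gives c_1 = 1, c_2 = 0.
Check: b1 + 0·b2 = [2, -2].

[1, 0]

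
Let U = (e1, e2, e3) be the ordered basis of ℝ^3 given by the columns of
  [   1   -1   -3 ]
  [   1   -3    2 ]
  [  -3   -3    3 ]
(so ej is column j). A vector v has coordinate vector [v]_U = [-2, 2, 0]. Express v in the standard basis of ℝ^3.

[-4, -8, 0]

v = M [v]_U, where M has columns e1, ..., e3.
Carrying out the matrix-vector product, v = [-4, -8, 0].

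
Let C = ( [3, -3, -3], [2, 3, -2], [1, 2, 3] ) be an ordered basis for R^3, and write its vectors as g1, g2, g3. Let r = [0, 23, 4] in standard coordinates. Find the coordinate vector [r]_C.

[r]_C is the unique c with M c = r, where M has columns g1, ..., g3.
Solving this 3x3 system gives c = (-3, 4, 1).
Check: -3g1 + 4g2 + g3 = [0, 23, 4].

[-3, 4, 1]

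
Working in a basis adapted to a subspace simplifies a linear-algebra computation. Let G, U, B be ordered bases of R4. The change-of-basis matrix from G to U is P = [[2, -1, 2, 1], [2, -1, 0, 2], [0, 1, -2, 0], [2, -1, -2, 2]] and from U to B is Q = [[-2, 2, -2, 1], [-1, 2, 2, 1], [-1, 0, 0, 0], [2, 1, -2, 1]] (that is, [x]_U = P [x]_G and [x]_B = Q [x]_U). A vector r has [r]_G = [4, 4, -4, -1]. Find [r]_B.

[0, 43, 5, -22]

Composing the changes, [r]_B = Q P [r]_G.
Q P = [[2, -3, -2, 4], [4, 0, -8, 5], [-2, 1, -2, -1], [8, -6, 6, 6]]; applying this to [4, 4, -4, -1] gives [0, 43, 5, -22].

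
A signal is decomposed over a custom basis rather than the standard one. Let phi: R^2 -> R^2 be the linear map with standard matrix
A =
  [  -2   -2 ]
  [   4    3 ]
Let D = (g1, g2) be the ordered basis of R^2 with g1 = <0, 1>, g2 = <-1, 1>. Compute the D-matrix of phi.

[[1, -1], [2, 0]]

The j-th column of [phi]_D is [phi(gj)]_D.
phi(g1) = A g1 = <-2, 3> = g1 + 2g2, so column 1 is <1, 2>.
Repeating for g2 and assembling the columns gives [[1, -1], [2, 0]].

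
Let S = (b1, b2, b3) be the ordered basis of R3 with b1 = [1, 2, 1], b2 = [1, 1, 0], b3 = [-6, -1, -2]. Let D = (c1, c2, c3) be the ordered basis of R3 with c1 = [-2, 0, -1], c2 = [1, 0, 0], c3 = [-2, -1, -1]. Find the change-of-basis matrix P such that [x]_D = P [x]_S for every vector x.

Column j of P is [bj]_D, since P maps S-coordinates to D-coordinates.
Expressing b1 in D: b1 = c1 - c2 - 2c3, so column 1 of P is [1, -1, -2].
Doing the same for each bj gives P = [[1, 1, 1], [-1, 1, -2], [-2, -1, 1]].

[[1, 1, 1], [-1, 1, -2], [-2, -1, 1]]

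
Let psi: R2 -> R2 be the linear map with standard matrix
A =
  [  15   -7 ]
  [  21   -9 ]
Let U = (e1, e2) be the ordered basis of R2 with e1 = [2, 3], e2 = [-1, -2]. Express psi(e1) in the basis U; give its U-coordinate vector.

[3, -3]

Compute psi(e1) = A e1 = [9, 15] in standard coordinates.
Then write this in U-coordinates: solve for y in y_1 e1 + y_2 e2 = [9, 15].
This gives y = [3, -3], which is column 1 of [psi]_U.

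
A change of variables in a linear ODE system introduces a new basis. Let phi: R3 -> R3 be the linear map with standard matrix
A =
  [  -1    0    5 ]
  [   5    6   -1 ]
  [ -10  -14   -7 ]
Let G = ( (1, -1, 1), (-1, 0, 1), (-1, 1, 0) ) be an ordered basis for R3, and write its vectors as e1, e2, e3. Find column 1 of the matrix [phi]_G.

Column 1 of [phi]_G is the G-coordinate vector of phi(e1).
In standard coordinates phi(e1) = A e1 = (4, -2, -3).
Converting to G: (4, -2, -3) = -e1 - 2e2 - 3e3, so the coordinate vector is (-1, -2, -3).

(-1, -2, -3)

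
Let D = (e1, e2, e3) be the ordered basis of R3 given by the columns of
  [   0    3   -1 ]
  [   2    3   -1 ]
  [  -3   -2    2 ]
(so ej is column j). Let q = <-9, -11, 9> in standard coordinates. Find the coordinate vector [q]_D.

We seek scalars with c_1 e1 + ... + c_3 e3 = q; equivalently solve M c = q where the columns of M are e1, ..., e3.
Gaussian elimination on [M | q] yields c = (-1, -3, 0).
Check: -e1 - 3e2 + 0·e3 = <-9, -11, 9>.

<-1, -3, 0>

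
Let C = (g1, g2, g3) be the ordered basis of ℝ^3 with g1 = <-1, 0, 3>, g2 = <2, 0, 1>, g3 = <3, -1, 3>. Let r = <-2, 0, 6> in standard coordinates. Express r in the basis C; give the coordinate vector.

[r]_C is the unique c with M c = r, where M has columns g1, ..., g3.
Row-reducing the augmented matrix [M | r] gives c = (2, 0, 0).
Check: 2g1 + 0·g2 + 0·g3 = <-2, 0, 6>.

<2, 0, 0>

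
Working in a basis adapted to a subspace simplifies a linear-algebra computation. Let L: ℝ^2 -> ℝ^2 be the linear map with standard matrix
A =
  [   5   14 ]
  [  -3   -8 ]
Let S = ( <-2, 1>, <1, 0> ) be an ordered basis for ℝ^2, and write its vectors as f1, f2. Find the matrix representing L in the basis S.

Let P have columns f1, f2. Then [L]_S = P^(-1) A P.
Here det P = -1, so P^(-1) is integer; computing A P first and then P^(-1)(A P) gives [[-2, -3], [0, -1]].

[[-2, -3], [0, -1]]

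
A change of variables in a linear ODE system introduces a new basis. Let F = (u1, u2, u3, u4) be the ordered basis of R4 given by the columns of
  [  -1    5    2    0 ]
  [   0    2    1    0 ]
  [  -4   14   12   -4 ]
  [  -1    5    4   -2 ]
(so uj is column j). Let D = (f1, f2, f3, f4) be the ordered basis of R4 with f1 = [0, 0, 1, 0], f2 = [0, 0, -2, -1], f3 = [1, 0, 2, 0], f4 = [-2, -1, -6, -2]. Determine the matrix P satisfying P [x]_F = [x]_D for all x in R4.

Take x = uj: its F-coordinates are the j-th standard unit vector, so P e_j — column j of P — equals [uj]_D.
u1 = 0·f1 + f2 - f3 + 0·f4, giving column 1 = [0, 1, -1, 0]; repeating for each j gives P = [[0, -2, 2, 0], [1, -1, -2, 2], [-1, 1, 0, 0], [0, -2, -1, 0]].

[[0, -2, 2, 0], [1, -1, -2, 2], [-1, 1, 0, 0], [0, -2, -1, 0]]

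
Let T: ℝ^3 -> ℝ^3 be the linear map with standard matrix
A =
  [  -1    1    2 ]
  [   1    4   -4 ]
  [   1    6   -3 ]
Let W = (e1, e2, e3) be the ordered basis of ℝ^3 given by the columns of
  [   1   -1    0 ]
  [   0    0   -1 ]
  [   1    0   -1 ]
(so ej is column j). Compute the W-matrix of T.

[[1, 0, -3], [0, -1, 0], [3, 1, 0]]

Let P have columns e1, ..., e3. Then [T]_W = P^(-1) A P.
Here det P = 1, so P^(-1) is integer; computing A P first and then P^(-1)(A P) gives [[1, 0, -3], [0, -1, 0], [3, 1, 0]].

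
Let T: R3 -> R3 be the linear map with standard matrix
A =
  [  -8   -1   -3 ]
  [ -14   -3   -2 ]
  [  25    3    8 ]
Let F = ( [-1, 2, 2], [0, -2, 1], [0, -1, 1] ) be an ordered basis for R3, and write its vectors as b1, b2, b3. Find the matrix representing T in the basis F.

Let P have columns b1, ..., b3. Then [T]_F = P^(-1) A P.
Here det P = 1, so P^(-1) is integer; computing A P first and then P^(-1)(A P) gives [[0, 1, 2], [-1, -2, 2], [-2, 2, -1]].

[[0, 1, 2], [-1, -2, 2], [-2, 2, -1]]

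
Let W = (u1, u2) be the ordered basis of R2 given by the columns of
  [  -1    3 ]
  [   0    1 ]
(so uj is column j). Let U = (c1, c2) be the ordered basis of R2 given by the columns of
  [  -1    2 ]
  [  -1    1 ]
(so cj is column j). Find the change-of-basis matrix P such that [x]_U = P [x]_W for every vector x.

Let M have columns uj and N have columns cj. Then for every x, N [x]_U = x = M [x]_W, so P = N^(-1) M.
Since det N = 1, N^(-1) has integer entries; multiplying gives P = [[-1, 1], [-1, 2]].

[[-1, 1], [-1, 2]]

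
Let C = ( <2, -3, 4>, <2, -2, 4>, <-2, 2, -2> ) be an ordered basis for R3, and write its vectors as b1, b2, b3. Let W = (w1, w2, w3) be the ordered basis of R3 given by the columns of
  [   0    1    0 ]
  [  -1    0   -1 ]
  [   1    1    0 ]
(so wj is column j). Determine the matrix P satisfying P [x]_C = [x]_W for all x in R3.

[[2, 2, 0], [2, 2, -2], [1, 0, -2]]

Let M have columns bj and N have columns wj. Then for every x, N [x]_W = x = M [x]_C, so P = N^(-1) M.
Since det N = -1, N^(-1) has integer entries; multiplying gives P = [[2, 2, 0], [2, 2, -2], [1, 0, -2]].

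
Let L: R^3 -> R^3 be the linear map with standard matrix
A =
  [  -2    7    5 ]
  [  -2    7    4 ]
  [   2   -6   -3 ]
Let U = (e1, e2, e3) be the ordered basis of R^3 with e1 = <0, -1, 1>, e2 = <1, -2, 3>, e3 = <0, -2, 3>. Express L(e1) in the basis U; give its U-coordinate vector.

Column 1 of [L]_U is the U-coordinate vector of L(e1).
In standard coordinates L(e1) = A e1 = <-2, -3, 3>.
Converting to U: <-2, -3, 3> = 3e1 - 2e2 + 2e3, so the coordinate vector is <3, -2, 2>.

<3, -2, 2>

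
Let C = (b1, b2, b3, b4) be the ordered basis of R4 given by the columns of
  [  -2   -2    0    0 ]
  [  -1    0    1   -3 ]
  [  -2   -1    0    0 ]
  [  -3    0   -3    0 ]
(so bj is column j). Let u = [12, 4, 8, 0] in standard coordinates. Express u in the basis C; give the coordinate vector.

[-2, -4, 2, 0]

We seek scalars with c_1 b1 + ... + c_4 b4 = u; equivalently solve M c = u where the columns of M are b1, ..., b4.
Row-reducing the augmented matrix [M | u] gives c = (-2, -4, 2, 0).
Check: -2b1 - 4b2 + 2b3 + 0·b4 = [12, 4, 8, 0].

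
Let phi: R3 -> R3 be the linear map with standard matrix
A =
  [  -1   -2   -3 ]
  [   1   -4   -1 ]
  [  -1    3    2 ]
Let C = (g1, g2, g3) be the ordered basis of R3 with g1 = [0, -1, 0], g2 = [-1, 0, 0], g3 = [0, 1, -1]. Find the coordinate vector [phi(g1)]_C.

[-1, -2, 3]

Column 1 of [phi]_C is the C-coordinate vector of phi(g1).
In standard coordinates phi(g1) = A g1 = [2, 4, -3].
Converting to C: [2, 4, -3] = -g1 - 2g2 + 3g3, so the coordinate vector is [-1, -2, 3].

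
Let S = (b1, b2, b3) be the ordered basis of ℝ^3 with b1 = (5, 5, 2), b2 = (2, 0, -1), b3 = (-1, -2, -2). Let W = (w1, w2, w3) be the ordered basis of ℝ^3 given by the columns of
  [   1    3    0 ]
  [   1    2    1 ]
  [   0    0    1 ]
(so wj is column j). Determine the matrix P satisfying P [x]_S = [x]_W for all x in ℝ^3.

[[-1, -1, 2], [2, 1, -1], [2, -1, -2]]

Let M have columns bj and N have columns wj. Then for every x, N [x]_W = x = M [x]_S, so P = N^(-1) M.
Since det N = -1, N^(-1) has integer entries; multiplying gives P = [[-1, -1, 2], [2, 1, -1], [2, -1, -2]].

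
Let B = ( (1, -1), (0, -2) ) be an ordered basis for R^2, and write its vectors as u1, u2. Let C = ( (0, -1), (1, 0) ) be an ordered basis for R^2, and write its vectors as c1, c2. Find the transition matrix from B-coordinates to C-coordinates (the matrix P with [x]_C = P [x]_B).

[[1, 2], [1, 0]]

Take x = uj: its B-coordinates are the j-th standard unit vector, so P e_j — column j of P — equals [uj]_C.
u1 = c1 + c2, giving column 1 = (1, 1); repeating for each j gives P = [[1, 2], [1, 0]].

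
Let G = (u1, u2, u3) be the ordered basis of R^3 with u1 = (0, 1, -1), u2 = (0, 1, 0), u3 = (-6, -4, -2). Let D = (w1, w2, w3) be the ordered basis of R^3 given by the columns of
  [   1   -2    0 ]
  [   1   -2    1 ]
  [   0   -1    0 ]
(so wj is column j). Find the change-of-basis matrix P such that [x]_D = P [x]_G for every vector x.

[[2, 0, -2], [1, 0, 2], [1, 1, 2]]

Column j of P is [uj]_D, since P maps G-coordinates to D-coordinates.
Expressing u1 in D: u1 = 2w1 + w2 + w3, so column 1 of P is (2, 1, 1).
Doing the same for each uj gives P = [[2, 0, -2], [1, 0, 2], [1, 1, 2]].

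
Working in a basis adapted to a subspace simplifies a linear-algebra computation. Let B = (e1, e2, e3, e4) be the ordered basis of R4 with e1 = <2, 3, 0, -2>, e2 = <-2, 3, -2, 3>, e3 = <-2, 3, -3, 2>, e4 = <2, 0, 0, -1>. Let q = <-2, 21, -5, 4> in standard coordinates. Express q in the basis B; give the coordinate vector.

Write q = c_1 e1 + ... + c_4 e4 and solve for the c_i.
Solving this 4x4 system gives c = (4, 4, -1, -2).
Check: 4e1 + 4e2 - e3 - 2e4 = <-2, 21, -5, 4>.

<4, 4, -1, -2>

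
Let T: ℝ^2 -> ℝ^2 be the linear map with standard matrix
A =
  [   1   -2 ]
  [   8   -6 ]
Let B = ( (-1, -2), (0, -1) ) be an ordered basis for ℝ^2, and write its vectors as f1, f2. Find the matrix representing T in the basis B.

[[-3, -2], [2, -2]]

With P the matrix whose columns are f1, f2, [T]_B = P^(-1) A P.
Column by column: T(f1) = A f1 = (3, 4); its B-coordinates (-3, 2) give column 1.
Continuing for each basis vector yields [T]_B = [[-3, -2], [2, -2]].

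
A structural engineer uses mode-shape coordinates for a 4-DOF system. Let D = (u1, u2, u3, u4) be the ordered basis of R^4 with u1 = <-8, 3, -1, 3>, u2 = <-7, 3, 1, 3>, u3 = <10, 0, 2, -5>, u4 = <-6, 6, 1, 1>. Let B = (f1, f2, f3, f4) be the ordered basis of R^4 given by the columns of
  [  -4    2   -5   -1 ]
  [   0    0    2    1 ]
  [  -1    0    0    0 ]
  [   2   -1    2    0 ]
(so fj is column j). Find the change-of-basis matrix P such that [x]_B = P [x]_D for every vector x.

[[1, -1, -2, -1], [1, -1, 1, 1], [1, 2, 0, 2], [1, -1, 0, 2]]

Let M have columns uj and N have columns fj. Then for every x, N [x]_B = x = M [x]_D, so P = N^(-1) M.
Since det N = 1, N^(-1) has integer entries; multiplying gives P = [[1, -1, -2, -1], [1, -1, 1, 1], [1, 2, 0, 2], [1, -1, 0, 2]].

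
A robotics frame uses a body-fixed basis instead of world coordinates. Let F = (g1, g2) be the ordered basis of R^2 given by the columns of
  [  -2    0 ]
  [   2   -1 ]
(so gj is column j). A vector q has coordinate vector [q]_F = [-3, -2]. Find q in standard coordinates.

[6, -4]

By definition q = -3g1 - 2g2.
Summing componentwise gives [6, -4].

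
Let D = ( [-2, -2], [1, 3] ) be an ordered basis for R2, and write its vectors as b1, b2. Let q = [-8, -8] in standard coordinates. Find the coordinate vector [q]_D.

Write q = c_1 b1 + c_2 b2 and solve for the c_i.
System: -2c_1 + c_2 = -8, -2c_1 + 3c_2 = -8; solving gives c_1 = 4, c_2 = 0.
Check: 4b1 + 0·b2 = [-8, -8].

[4, 0]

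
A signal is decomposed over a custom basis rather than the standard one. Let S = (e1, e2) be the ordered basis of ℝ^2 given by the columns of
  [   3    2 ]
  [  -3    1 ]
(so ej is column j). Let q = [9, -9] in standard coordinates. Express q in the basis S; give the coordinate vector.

[3, 0]

We seek scalars with c_1 e1 + c_2 e2 = q; equivalently solve M c = q where the columns of M are e1, e2.
System: 3c_1 + 2c_2 = 9, -3c_1 + c_2 = -9; solving gives c_1 = 3, c_2 = 0.
Check: 3e1 + 0·e2 = [9, -9].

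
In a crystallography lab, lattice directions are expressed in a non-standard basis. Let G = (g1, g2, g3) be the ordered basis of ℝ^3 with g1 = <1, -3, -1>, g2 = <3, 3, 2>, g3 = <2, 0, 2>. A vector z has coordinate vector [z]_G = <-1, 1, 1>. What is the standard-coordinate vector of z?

<4, 6, 5>

By definition z = -g1 + g2 + g3.
Summing componentwise gives <4, 6, 5>.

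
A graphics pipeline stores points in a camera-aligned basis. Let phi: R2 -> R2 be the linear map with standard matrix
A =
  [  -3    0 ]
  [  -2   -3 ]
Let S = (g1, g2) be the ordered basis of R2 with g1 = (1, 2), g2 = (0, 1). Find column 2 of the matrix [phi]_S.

Compute phi(g2) = A g2 = (0, -3) in standard coordinates.
Then write this in S-coordinates: solve for y in y_1 g1 + y_2 g2 = (0, -3).
This gives y = (0, -3), which is column 2 of [phi]_S.

(0, -3)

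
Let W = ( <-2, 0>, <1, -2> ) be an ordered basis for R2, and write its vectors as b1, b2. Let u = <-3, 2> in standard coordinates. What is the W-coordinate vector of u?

We seek scalars with c_1 b1 + c_2 b2 = u; equivalently solve M c = u where the columns of M are b1, b2.
System: -2c_1 + c_2 = -3, 0c_1 - 2c_2 = 2; solving gives c_1 = 1, c_2 = -1.
Check: b1 - b2 = <-3, 2>.

<1, -1>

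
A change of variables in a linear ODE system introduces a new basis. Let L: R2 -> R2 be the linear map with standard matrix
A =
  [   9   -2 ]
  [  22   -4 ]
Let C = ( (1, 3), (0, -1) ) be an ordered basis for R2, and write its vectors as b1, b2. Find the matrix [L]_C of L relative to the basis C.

The j-th column of [L]_C is [L(bj)]_C.
L(b1) = A b1 = (3, 10) = 3b1 - b2, so column 1 is (3, -1).
Repeating for b2 and assembling the columns gives [[3, 2], [-1, 2]].

[[3, 2], [-1, 2]]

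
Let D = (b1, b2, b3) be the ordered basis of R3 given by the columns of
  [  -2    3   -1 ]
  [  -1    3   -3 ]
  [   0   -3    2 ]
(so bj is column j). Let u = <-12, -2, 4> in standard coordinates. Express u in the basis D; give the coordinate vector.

We seek scalars with c_1 b1 + ... + c_3 b3 = u; equivalently solve M c = u where the columns of M are b1, ..., b3.
Row-reducing the augmented matrix [M | u] gives c = (2, -4, -4).
Check: 2b1 - 4b2 - 4b3 = <-12, -2, 4>.

<2, -4, -4>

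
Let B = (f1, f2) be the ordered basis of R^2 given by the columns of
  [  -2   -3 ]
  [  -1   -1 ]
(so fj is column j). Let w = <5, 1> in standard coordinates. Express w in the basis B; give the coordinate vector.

<2, -3>

We seek scalars with c_1 f1 + c_2 f2 = w; equivalently solve M c = w where the columns of M are f1, f2.
System: -2c_1 - 3c_2 = 5, -c_1 - c_2 = 1; solving gives c_1 = 2, c_2 = -3.
Check: 2f1 - 3f2 = <5, 1>.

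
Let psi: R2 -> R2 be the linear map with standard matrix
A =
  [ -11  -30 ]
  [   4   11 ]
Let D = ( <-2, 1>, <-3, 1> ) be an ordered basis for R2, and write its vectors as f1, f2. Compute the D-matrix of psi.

[[1, 0], [2, -1]]

The j-th column of [psi]_D is [psi(fj)]_D.
psi(f1) = A f1 = <-8, 3> = f1 + 2f2, so column 1 is <1, 2>.
Repeating for f2 and assembling the columns gives [[1, 0], [2, -1]].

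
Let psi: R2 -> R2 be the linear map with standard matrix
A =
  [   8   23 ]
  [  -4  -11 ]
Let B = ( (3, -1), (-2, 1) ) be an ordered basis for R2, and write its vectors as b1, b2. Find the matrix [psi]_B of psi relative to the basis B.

[[-1, 1], [-2, -2]]

With P the matrix whose columns are b1, b2, [psi]_B = P^(-1) A P.
Column by column: psi(b1) = A b1 = (1, -1); its B-coordinates (-1, -2) give column 1.
Continuing for each basis vector yields [psi]_B = [[-1, 1], [-2, -2]].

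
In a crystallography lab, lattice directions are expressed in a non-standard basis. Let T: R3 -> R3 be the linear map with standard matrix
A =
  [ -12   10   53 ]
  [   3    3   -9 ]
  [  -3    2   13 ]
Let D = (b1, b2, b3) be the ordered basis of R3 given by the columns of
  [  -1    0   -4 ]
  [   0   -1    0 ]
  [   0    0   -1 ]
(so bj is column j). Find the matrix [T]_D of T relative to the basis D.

With P the matrix whose columns are b1, ..., b3, [T]_D = P^(-1) A P.
Column by column: T(b1) = A b1 = <12, -3, 3>; its D-coordinates <0, 3, -3> give column 1.
Continuing for each basis vector yields [T]_D = [[0, 2, 1], [3, 3, 3], [-3, 2, 1]].

[[0, 2, 1], [3, 3, 3], [-3, 2, 1]]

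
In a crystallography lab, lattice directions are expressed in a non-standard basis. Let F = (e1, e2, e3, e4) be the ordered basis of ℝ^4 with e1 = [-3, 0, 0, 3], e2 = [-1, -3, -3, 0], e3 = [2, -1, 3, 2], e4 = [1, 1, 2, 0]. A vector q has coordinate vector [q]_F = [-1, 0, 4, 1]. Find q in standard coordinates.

q = M [q]_F, where M has columns e1, ..., e4.
Carrying out the matrix-vector product, q = [12, -3, 14, 5].

[12, -3, 14, 5]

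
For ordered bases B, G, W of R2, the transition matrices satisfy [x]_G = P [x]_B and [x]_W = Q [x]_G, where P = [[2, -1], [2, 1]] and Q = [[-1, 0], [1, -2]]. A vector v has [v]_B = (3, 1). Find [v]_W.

Composing the changes, [v]_W = Q P [v]_B.
Q P = [[-2, 1], [-2, -3]]; applying this to (3, 1) gives (-5, -9).

(-5, -9)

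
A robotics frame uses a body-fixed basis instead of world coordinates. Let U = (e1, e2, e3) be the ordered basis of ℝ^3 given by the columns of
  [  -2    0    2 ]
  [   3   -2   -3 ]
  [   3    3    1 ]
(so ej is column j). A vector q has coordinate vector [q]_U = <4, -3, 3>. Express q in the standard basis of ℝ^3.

The coordinates say q = 4e1 - 3e2 + 3e3; adding the scaled basis vectors gives <-2, 9, 6>.

<-2, 9, 6>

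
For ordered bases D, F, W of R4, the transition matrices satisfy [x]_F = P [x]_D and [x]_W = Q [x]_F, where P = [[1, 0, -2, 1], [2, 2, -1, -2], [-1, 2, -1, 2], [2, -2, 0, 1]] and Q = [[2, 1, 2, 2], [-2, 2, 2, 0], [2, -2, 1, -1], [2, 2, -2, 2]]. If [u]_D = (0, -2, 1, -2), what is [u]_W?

First [u]_F = P [u]_D = (-4, -1, -9, 2).
Then [u]_W = Q [u]_F = (-23, -12, -17, 12).

(-23, -12, -17, 12)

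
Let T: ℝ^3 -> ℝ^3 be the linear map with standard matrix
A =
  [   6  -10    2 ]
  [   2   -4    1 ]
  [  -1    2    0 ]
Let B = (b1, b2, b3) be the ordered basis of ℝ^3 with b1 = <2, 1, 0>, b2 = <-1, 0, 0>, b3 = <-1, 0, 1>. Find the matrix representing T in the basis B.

Let P have columns b1, ..., b3. Then [T]_B = P^(-1) A P.
Here det P = 1, so P^(-1) is integer; computing A P first and then P^(-1)(A P) gives [[0, -2, -1], [-2, 1, 1], [0, 1, 1]].

[[0, -2, -1], [-2, 1, 1], [0, 1, 1]]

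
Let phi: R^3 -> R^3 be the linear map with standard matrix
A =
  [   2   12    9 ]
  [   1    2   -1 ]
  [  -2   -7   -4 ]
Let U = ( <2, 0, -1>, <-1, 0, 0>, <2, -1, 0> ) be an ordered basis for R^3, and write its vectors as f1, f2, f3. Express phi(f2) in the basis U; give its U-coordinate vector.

<-2, 0, 1>

Column 2 of [phi]_U is the U-coordinate vector of phi(f2).
In standard coordinates phi(f2) = A f2 = <-2, -1, 2>.
Converting to U: <-2, -1, 2> = -2f1 + 0·f2 + f3, so the coordinate vector is <-2, 0, 1>.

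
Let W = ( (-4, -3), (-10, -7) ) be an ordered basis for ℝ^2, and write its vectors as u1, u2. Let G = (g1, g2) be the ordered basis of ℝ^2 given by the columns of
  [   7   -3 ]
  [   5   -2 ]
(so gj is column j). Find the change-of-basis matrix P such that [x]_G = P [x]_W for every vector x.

[[-1, -1], [-1, 1]]

Column j of P is [uj]_G, since P maps W-coordinates to G-coordinates.
Expressing u1 in G: u1 = -g1 - g2, so column 1 of P is (-1, -1).
Doing the same for each uj gives P = [[-1, -1], [-1, 1]].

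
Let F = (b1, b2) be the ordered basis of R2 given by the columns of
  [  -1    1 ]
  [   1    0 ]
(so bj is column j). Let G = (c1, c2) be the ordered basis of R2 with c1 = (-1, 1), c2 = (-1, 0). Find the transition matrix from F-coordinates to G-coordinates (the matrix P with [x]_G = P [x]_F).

Column j of P is [bj]_G, since P maps F-coordinates to G-coordinates.
Expressing b1 in G: b1 = c1 + 0·c2, so column 1 of P is (1, 0).
Doing the same for each bj gives P = [[1, 0], [0, -1]].

[[1, 0], [0, -1]]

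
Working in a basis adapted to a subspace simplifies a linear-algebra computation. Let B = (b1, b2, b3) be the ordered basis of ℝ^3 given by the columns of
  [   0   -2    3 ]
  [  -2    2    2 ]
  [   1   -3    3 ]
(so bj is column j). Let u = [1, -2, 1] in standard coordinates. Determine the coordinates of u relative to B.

We seek scalars with c_1 b1 + ... + c_3 b3 = u; equivalently solve M c = u where the columns of M are b1, ..., b3.
Row-reducing the augmented matrix [M | u] gives c = (-2, -2, -1).
Check: -2b1 - 2b2 - b3 = [1, -2, 1].

[-2, -2, -1]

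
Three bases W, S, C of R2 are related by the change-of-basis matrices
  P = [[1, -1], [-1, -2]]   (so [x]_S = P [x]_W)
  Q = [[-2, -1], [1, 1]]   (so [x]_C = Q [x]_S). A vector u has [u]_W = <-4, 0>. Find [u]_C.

Apply P to get S-coordinates <-4, 4>, then Q to get C-coordinates.
The result is [u]_C = <4, 0>.

<4, 0>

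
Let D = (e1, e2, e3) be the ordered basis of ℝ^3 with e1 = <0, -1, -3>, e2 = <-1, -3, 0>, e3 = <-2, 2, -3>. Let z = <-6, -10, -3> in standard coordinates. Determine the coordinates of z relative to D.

We seek scalars with c_1 e1 + ... + c_3 e3 = z; equivalently solve M c = z where the columns of M are e1, ..., e3.
Row-reducing the augmented matrix [M | z] gives c = (0, 4, 1).
Check: 0·e1 + 4e2 + e3 = <-6, -10, -3>.

<0, 4, 1>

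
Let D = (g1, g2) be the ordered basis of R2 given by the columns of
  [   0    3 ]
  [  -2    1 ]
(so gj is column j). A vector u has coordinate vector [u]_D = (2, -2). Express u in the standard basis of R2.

(-6, -6)

The coordinates say u = 2g1 - 2g2; adding the scaled basis vectors gives (-6, -6).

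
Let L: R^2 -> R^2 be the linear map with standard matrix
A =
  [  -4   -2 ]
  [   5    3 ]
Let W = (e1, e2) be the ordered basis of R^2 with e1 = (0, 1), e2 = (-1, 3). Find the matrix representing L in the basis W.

[[-3, -2], [2, 2]]

Let P have columns e1, e2. Then [L]_W = P^(-1) A P.
Here det P = 1, so P^(-1) is integer; computing A P first and then P^(-1)(A P) gives [[-3, -2], [2, 2]].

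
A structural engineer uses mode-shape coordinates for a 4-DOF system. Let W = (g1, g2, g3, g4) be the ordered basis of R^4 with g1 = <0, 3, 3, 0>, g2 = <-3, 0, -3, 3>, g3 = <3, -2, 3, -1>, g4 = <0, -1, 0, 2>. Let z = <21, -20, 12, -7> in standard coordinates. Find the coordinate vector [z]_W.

<-3, -3, 4, 3>

Write z = c_1 g1 + ... + c_4 g4 and solve for the c_i.
Row-reducing the augmented matrix [M | z] gives c = (-3, -3, 4, 3).
Check: -3g1 - 3g2 + 4g3 + 3g4 = <21, -20, 12, -7>.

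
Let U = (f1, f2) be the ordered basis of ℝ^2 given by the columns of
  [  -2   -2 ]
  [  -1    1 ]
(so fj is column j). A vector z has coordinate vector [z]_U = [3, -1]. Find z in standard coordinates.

[-4, -4]

The coordinates say z = 3f1 - f2; adding the scaled basis vectors gives [-4, -4].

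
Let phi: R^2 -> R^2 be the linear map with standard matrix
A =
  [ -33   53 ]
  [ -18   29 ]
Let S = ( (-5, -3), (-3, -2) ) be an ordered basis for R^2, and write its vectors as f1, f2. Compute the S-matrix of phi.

[[-3, 2], [3, -1]]

Let P have columns f1, f2. Then [phi]_S = P^(-1) A P.
Here det P = 1, so P^(-1) is integer; computing A P first and then P^(-1)(A P) gives [[-3, 2], [3, -1]].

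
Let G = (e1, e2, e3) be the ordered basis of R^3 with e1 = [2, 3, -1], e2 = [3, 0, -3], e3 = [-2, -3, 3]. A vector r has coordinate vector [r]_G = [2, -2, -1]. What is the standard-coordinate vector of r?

[0, 9, 1]

The coordinates say r = 2e1 - 2e2 - e3; adding the scaled basis vectors gives [0, 9, 1].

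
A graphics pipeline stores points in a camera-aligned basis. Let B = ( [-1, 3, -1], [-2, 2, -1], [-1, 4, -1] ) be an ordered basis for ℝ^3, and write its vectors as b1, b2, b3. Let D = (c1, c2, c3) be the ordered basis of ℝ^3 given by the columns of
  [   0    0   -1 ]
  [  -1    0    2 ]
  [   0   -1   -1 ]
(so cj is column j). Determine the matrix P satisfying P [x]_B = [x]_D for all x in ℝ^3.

Column j of P is [bj]_D, since P maps B-coordinates to D-coordinates.
Expressing b1 in D: b1 = -c1 + 0·c2 + c3, so column 1 of P is [-1, 0, 1].
Doing the same for each bj gives P = [[-1, 2, -2], [0, -1, 0], [1, 2, 1]].

[[-1, 2, -2], [0, -1, 0], [1, 2, 1]]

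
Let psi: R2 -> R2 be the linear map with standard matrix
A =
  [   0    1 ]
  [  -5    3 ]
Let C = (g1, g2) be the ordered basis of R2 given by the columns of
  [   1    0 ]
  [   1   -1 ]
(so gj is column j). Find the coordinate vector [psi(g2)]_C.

Column 2 of [psi]_C is the C-coordinate vector of psi(g2).
In standard coordinates psi(g2) = A g2 = [-1, -3].
Converting to C: [-1, -3] = -g1 + 2g2, so the coordinate vector is [-1, 2].

[-1, 2]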